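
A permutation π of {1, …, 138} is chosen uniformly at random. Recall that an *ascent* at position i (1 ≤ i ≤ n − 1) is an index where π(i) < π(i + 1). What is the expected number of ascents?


Write X = Σ X_I over i = 1, …, 137, with X_I the indicator of one ascent.
There are 137 indicators.
For each fixed i, the pair (π(i), π(i+1)) is a uniformly random ordered pair of distinct values from {1, …, 138}; by symmetry P[π(i) < π(i+1)] = 1/2.
By linearity: E[X] = 137 · (1/2) = (138 − 1) · (1/2) = 137/2 ≈ 68.50000.

E[X] = 137/2 = 68.50000.


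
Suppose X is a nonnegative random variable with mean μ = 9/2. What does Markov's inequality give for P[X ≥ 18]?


μ = E[X] = 9/2, a = 18.
Markov: P[X ≥ 18] ≤ μ/a = (9/2)/18 = 1/4.
Numerically: ≈ 0.2500.
(Since a = 18 > μ = 4.5000, the bound 1/4 is < 1 and informative.)

P[X ≥ 18] ≤ 1/4 ≈ 0.2500.


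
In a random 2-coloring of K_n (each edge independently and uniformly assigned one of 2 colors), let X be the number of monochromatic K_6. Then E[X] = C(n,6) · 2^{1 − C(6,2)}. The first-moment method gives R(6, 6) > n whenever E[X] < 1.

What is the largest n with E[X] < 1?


We need C(n, 6) · 2^{1 − 15} < 1, i.e. C(n, 6) < 2^{15 − 1} = 16384.
Check values of n near the boundary:
  n = 15: C(15, 6) = 5005; 5005 < 16384? YES
  n = 16: C(16, 6) = 8008; 8008 < 16384? YES
  n = 17: C(17, 6) = 12376; 12376 < 16384? YES
  n = 18: C(18, 6) = 18564; 18564 < 16384? NO
The largest n with C(n, 6) < 16384 is n = 17 (where E[X] = 1547/2048 ≈ 0.755371). Hence R(6, 6) > 17, i.e. R(6, 6) ≥ 18.

Largest n = 17; hence R(6, 6) > 17.


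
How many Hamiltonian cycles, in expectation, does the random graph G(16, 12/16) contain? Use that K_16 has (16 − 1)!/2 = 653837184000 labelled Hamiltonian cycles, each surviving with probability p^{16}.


K_16 has (16 − 1)!/2 = 653837184000 labelled Hamiltonian cycles.
For each such Hamiltonian cycle H, let X_H = 1 if all 16 edges of H are present in G. Then P[X_H = 1] = p^{16} = (3/4)^{16} = 43046721/4294967296.
Summing the indicators: E[X] = Σ_H E[X_H] = 653837184000 · p^{16} = 653837184000 · 43046721/4294967296 = 27485885585032875/4194304.
Numerically: E[X] ≈ 6.55e+09.

E[X] = 653837184000 · (3/4)^{16} = 27485885585032875/4194304 ≈ 6.55e+09.


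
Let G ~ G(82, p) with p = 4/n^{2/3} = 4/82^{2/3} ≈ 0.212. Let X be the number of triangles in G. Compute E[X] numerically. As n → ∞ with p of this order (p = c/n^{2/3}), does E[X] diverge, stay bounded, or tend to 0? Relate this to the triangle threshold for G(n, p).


Number of potential triangles: C(82, 3) = 88560.
Each occurs with probability p³ ≈ (0.212)³ ≈ 9.51814e-03.
By linearity: E[X] = C(82, 3)·p³ ≈ 88560 · 9.51814e-03 ≈ 842.927.
Since α = 2/3 < 1, p = c/n^{2/3} ≫ 1/n is above the triangle threshold p ~ 1/n. Asymptotically E[X] ~ (c³/6)·n^{3(1−α)} = (4³/6)·n^{1} → ∞; triangles are abundant w.h.p.

E[X] ≈ 842.927; in regime p = Θ(1/n^{2/3}) E[X] diverges (above the triangle threshold p ~ 1/n).


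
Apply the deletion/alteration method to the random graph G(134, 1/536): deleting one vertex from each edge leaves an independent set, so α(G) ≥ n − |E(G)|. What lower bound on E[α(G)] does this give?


E[|E(G)|] = C(134, 2)·p = 8911 · (1/536) = 133/8.
E[α(G)] ≥ n − E[|E(G)|] = 134 − 133/8 = 939/8.
Numerically: ≈ 117.37500.
(This is only a lower bound; the true E[α(G)] may be larger.)

E[α(G)] ≥ 939/8 ≈ 117.37500.


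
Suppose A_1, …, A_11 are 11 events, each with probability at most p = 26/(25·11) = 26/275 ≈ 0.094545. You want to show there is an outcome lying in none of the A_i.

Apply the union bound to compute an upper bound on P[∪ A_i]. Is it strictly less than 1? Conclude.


Union bound: P[∪_{i=1}^{11} A_i] ≤ Σ_i P[A_i] ≤ 11·p = 11·(26/275) = 26/25.
Numerically: 26/25 ≈ 1.040000.
Is 26/25 < 1? NO.
Since the bound 26/25 is ≥ 1, the union bound is uninformative here; it does NOT by itself certify existence.

11·p = 26/25 ≈ 1.040000; existence NOT certified by the union bound.


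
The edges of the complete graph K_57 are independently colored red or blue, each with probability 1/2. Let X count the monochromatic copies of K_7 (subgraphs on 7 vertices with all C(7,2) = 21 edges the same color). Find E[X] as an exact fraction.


Let X = Σ_S X_S over the C(57, 7) = 264385836 subsets S of size 7, where X_S = 1 if the K_7 on S is monochromatic.
For a fixed S, the K_7 on S has C(7, 2) = 21 edges. P[all 21 edges red] = (1/2)^21, and likewise for blue, so P[monochromatic] = 2·(1/2)^21 = 2^{1 − 21} = 1/1048576.
Summing: E[X] = C(57, 7) · 2^{1 − 21} = 264385836 · 1/1048576 = 66096459/262144.
Numerically: E[X] ≈ 252.137981.

E[X] = C(57,7)·2^(1−C(7,2)) = 66096459/262144 ≈ 252.137981.


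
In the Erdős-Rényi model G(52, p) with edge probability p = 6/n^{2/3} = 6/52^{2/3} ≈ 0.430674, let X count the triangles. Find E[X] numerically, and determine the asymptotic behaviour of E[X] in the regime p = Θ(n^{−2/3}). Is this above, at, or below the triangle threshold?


Number of potential triangles: C(52, 3) = 22100.
Each occurs with probability p³ ≈ (0.430674)³ ≈ 7.98816568e-02.
By linearity: E[X] = C(52, 3)·p³ ≈ 22100 · 7.98816568e-02 ≈ 1765.384615.
Since α = 2/3 < 1, p = c/n^{2/3} ≫ 1/n is above the triangle threshold p ~ 1/n. Asymptotically E[X] ~ (c³/6)·n^{3(1−α)} = (6³/6)·n^{1} → ∞; triangles are abundant w.h.p.

E[X] ≈ 1765.384615; in regime p = Θ(1/n^{2/3}) E[X] diverges (above the triangle threshold p ~ 1/n).


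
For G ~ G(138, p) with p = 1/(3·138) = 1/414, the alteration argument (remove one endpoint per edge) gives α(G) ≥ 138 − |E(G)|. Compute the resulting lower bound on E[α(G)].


E[|E(G)|] = C(138, 2)·p = 9453 · (1/414) = 137/6.
E[α(G)] ≥ n − E[|E(G)|] = 138 − 137/6 = 691/6.
Numerically: ≈ 115.166667.
(This is only a lower bound; the true E[α(G)] may be larger.)

E[α(G)] ≥ 691/6 ≈ 115.166667.


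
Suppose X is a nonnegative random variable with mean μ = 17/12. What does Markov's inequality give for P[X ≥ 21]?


μ = E[X] = 17/12, a = 21.
Markov: P[X ≥ 21] ≤ μ/a = (17/12)/21 = 17/252.
Numerically: ≈ 0.067460.
(Since a = 21 > μ = 1.416667, the bound 17/252 is < 1 and informative.)

P[X ≥ 21] ≤ 17/252 ≈ 0.067460.


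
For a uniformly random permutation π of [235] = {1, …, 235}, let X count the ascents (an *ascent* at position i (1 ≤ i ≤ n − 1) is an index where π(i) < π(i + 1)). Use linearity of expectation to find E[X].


Write X = Σ X_I over i = 1, …, 234, with X_I the indicator of one ascent.
There are 234 indicators.
For each fixed i, the pair (π(i), π(i+1)) is a uniformly random ordered pair of distinct values from {1, …, 235}; by symmetry P[π(i) < π(i+1)] = 1/2.
By linearity: E[X] = 234 · (1/2) = (235 − 1) · (1/2) = 117 ≈ 117.00000.

E[X] = 117 = 117.00000.


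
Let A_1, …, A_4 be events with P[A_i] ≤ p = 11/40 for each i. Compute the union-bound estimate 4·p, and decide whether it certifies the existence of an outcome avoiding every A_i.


Union bound: P[∪_{i=1}^{4} A_i] ≤ Σ_i P[A_i] ≤ 4·p = 4·(11/40) = 11/10.
Numerically: 11/10 ≈ 1.100.
Is 11/10 < 1? NO.
Since the bound 11/10 is ≥ 1, the union bound is uninformative here; it does NOT by itself certify existence.

4·p = 11/10 ≈ 1.100; existence NOT certified by the union bound.


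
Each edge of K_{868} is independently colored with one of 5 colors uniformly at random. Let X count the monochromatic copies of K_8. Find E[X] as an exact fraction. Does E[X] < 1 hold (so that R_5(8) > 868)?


E[X] = C(868, 8) · 5^{1 − 28} = 7737261125902834428 · 5^{−27} = 7737261125902834428/7450580596923828125.
As a reduced fraction: E[X] = 7737261125902834428/7450580596923828125 ≈ 1.0385.
Is E[X] < 1? NO.
Since E[X] ≥ 1, the first-moment bound is inconclusive at n = 868; it does NOT by itself certify R_5(8) > 868.

E[X] = 7737261125902834428/7450580596923828125 ≈ 1.0385; E[X] ≥ 1; first-moment method inconclusive here.


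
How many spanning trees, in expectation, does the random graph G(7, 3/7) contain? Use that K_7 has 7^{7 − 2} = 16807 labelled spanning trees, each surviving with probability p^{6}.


K_7 has 7^{7 − 2} = 16807 labelled spanning trees.
For each such spanning tree H, let X_H = 1 if all 6 edges of H are present in G. Then P[X_H = 1] = p^{6} = (3/7)^{6} = 729/117649.
Summing the indicators: E[X] = Σ_H E[X_H] = 16807 · p^{6} = 16807 · 729/117649 = 729/7.
Numerically: E[X] ≈ 104.

E[X] = 16807 · (3/7)^{6} = 729/7 ≈ 104.


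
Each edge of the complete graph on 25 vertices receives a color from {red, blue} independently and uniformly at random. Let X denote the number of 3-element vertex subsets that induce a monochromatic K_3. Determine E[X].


Let X = Σ_S X_S over the C(25, 3) = 2300 subsets S of size 3, where X_S = 1 if the K_3 on S is monochromatic.
For a fixed S, the K_3 on S has C(3, 2) = 3 edges. P[all 3 edges red] = (1/2)^3, and likewise for blue, so P[monochromatic] = 2·(1/2)^3 = 2^{1 − 3} = 1/4.
Summing: E[X] = C(25, 3) · 2^{1 − 3} = 2300 · 1/4 = 575.
Numerically: E[X] ≈ 575.000000.

E[X] = C(25,3)·2^(1−C(3,2)) = 575 ≈ 575.000000.


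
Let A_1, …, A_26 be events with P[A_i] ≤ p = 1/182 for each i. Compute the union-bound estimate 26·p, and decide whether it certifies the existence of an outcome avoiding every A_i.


Union bound: P[∪_{i=1}^{26} A_i] ≤ Σ_i P[A_i] ≤ 26·p = 26·(1/182) = 1/7.
Numerically: 1/7 ≈ 0.143.
Is 1/7 < 1? YES.
Since P[∪ A_i] ≤ 1/7 < 1, the complement has P[∩ A_i^c] ≥ 1 − 1/7 = 6/7 > 0, so some outcome avoids every A_i.

26·p = 1/7 ≈ 0.143; existence CERTIFIED by the union bound.


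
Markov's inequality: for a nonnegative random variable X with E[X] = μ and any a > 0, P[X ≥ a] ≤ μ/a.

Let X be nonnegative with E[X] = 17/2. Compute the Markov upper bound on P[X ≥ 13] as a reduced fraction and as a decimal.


μ = E[X] = 17/2, a = 13.
Markov: P[X ≥ 13] ≤ μ/a = (17/2)/13 = 17/26.
Numerically: ≈ 0.653846.
(Since a = 13 > μ = 8.500000, the bound 17/26 is < 1 and informative.)

P[X ≥ 13] ≤ 17/26 ≈ 0.653846.


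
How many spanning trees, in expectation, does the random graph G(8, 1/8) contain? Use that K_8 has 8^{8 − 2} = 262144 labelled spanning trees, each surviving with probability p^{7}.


K_8 has 8^{8 − 2} = 262144 labelled spanning trees.
For each such spanning tree H, let X_H = 1 if all 7 edges of H are present in G. Then P[X_H = 1] = p^{7} = (1/8)^{7} = 1/2097152.
Summing the indicators: E[X] = Σ_H E[X_H] = 262144 · p^{7} = 262144 · 1/2097152 = 1/8.
Numerically: E[X] ≈ 0.125.

E[X] = 262144 · (1/8)^{7} = 1/8 ≈ 0.125.


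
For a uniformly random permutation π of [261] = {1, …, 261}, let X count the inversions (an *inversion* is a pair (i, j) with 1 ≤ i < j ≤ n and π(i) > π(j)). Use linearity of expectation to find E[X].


Write X = Σ X_I over the C(261, 2) = 33930 pairs i < j, with X_I the indicator of one inversion.
There are 33930 indicators.
For each fixed pair i < j, the values π(i) and π(j) are two distinct elements of {1, …, 261} in uniformly random order; by symmetry P[π(i) > π(j)] = 1/2.
By linearity: E[X] = 33930 · (1/2) = C(261, 2) · (1/2) = 33930/2 = 16965 ≈ 16965.00000.

E[X] = 16965 = 16965.00000.


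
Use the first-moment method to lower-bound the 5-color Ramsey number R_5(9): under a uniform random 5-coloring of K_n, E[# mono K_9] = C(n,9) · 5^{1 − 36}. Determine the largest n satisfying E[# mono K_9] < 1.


We need C(n, 9) · 5^{1 − 36} < 1, i.e. C(n, 9) < 5^{36 − 1} = 2910383045673370361328125.
Check values of n near the boundary:
  n = 2169: C(2169, 9) = 2879753360044504243499683; 2879753360044504243499683 < 2910383045673370361328125? YES
  n = 2170: C(2170, 9) = 2891746779868845075610510; 2891746779868845075610510 < 2910383045673370361328125? YES
  n = 2171: C(2171, 9) = 2903784578674959601827205; 2903784578674959601827205 < 2910383045673370361328125? YES
  n = 2172: C(2172, 9) = 2915866900084148060642020; 2915866900084148060642020 < 2910383045673370361328125? NO
  n = 2173: C(2173, 9) = 2927993888115921319674265; 2927993888115921319674265 < 2910383045673370361328125? NO
  n = 2174: C(2174, 9) = 2940165687188920530702934; 2940165687188920530702934 < 2910383045673370361328125? NO
The largest n with C(n, 9) < 2910383045673370361328125 is n = 2171 (where E[X] = 580756915734991920365441/582076609134674072265625 ≈ 0.997733). Hence R_5(9) > 2171, i.e. R_5(9) ≥ 2172.

Largest n = 2171; hence R_5(9) > 2171.


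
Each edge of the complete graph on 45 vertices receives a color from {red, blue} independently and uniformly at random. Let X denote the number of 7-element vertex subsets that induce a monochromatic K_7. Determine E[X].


Let X = Σ_S X_S over the C(45, 7) = 45379620 subsets S of size 7, where X_S = 1 if the K_7 on S is monochromatic.
For a fixed S, the K_7 on S has C(7, 2) = 21 edges. P[all 21 edges red] = (1/2)^21, and likewise for blue, so P[monochromatic] = 2·(1/2)^21 = 2^{1 − 21} = 1/1048576.
By linearity of expectation: E[X] = C(45, 7) · 2^{1 − 21} = 45379620 · 1/1048576 = 11344905/262144.
Numerically: E[X] ≈ 43.277.

E[X] = C(45,7)·2^(1−C(7,2)) = 11344905/262144 ≈ 43.277.


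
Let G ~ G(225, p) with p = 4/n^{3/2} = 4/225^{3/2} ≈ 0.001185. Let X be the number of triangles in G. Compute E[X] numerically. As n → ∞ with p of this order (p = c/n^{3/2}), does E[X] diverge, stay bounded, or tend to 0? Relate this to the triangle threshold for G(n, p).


Number of potential triangles: C(225, 3) = 1873200.
Each occurs with probability p³ ≈ (0.001185)³ ≈ 1.664787e-09.
By linearity: E[X] = C(225, 3)·p³ ≈ 1873200 · 1.664787e-09 ≈ 0.0031.
Since α = 3/2 > 1, p = c/n^{3/2} = o(1/n) is below the triangle threshold p ~ 1/n. Asymptotically E[X] ~ (c³/6)·n^{3(1−α)} = (4³/6)·n^{-1.5} → 0, so by Markov's inequality G has no triangles w.h.p.

E[X] ≈ 0.0031; in regime p = Θ(1/n^{3/2}) E[X] tends to 0 (below the triangle threshold p ~ 1/n).


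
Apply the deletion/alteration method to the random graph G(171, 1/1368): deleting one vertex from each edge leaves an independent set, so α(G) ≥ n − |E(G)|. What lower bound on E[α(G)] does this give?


E[|E(G)|] = C(171, 2)·p = 14535 · (1/1368) = 85/8.
E[α(G)] ≥ n − E[|E(G)|] = 171 − 85/8 = 1283/8.
Numerically: ≈ 160.375000.
(This is only a lower bound; the true E[α(G)] may be larger.)

E[α(G)] ≥ 1283/8 ≈ 160.375000.


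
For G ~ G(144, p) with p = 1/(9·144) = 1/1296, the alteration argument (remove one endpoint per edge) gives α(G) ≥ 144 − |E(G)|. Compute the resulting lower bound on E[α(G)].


E[|E(G)|] = C(144, 2)·p = 10296 · (1/1296) = 143/18.
E[α(G)] ≥ n − E[|E(G)|] = 144 − 143/18 = 2449/18.
Numerically: ≈ 136.0556.
(This is only a lower bound; the true E[α(G)] may be larger.)

E[α(G)] ≥ 2449/18 ≈ 136.0556.


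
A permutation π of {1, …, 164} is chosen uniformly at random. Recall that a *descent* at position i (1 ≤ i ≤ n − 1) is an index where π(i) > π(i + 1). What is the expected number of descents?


Write X = Σ X_I over i = 1, …, 163, with X_I the indicator of one descent.
There are 163 indicators.
For each fixed i, the pair (π(i), π(i+1)) is a uniformly random ordered pair of distinct values from {1, …, 164}; by symmetry P[π(i) > π(i+1)] = 1/2.
By linearity: E[X] = 163 · (1/2) = (164 − 1) · (1/2) = 163/2 ≈ 81.50000.

E[X] = 163/2 = 81.50000.


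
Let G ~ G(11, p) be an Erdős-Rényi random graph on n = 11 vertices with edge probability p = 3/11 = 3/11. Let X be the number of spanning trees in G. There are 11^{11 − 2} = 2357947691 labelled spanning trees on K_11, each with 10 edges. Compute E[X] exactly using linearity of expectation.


K_11 has 11^{11 − 2} = 2357947691 labelled spanning trees.
For each such spanning tree H, let X_H = 1 if all 10 edges of H are present in G. Then P[X_H = 1] = p^{10} = (3/11)^{10} = 59049/25937424601.
By linearity: E[X] = Σ_H E[X_H] = 2357947691 · p^{10} = 2357947691 · 59049/25937424601 = 59049/11.
Numerically: E[X] ≈ 5368.1.

E[X] = 2357947691 · (3/11)^{10} = 59049/11 ≈ 5368.1.


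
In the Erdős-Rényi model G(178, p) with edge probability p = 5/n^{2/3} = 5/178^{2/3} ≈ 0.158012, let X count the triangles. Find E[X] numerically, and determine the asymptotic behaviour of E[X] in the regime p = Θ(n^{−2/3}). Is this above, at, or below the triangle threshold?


Number of potential triangles: C(178, 3) = 924176.
Each occurs with probability p³ ≈ (0.158012)³ ≈ 3.94520894e-03.
By linearity: E[X] = C(178, 3)·p³ ≈ 924176 · 3.94520894e-03 ≈ 3646.067416.
Since α = 2/3 < 1, p = c/n^{2/3} ≫ 1/n is above the triangle threshold p ~ 1/n. Asymptotically E[X] ~ (c³/6)·n^{3(1−α)} = (5³/6)·n^{1} → ∞; triangles are abundant w.h.p.

E[X] ≈ 3646.067416; in regime p = Θ(1/n^{2/3}) E[X] diverges (above the triangle threshold p ~ 1/n).


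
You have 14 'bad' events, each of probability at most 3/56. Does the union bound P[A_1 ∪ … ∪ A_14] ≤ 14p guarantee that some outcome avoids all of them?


Union bound: P[∪_{i=1}^{14} A_i] ≤ Σ_i P[A_i] ≤ 14·p = 14·(3/56) = 3/4.
Numerically: 3/4 ≈ 0.750.
Is 3/4 < 1? YES.
Since P[∪ A_i] ≤ 3/4 < 1, the complement has P[∩ A_i^c] ≥ 1 − 3/4 = 1/4 > 0, so some outcome avoids every A_i.

14·p = 3/4 ≈ 0.750; existence CERTIFIED by the union bound.


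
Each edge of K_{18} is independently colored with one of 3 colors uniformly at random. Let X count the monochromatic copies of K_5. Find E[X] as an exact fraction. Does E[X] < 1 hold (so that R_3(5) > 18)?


E[X] = C(18, 5) · 3^{1 − 10} = 8568 · 3^{−9} = 8568/19683.
As a reduced fraction: E[X] = 952/2187 ≈ 0.43530.
Is E[X] < 1? YES.
Since E[X] < 1, there exists a 3-coloring of K_{18} with no monochromatic K_5; hence R_3(5) > 18.

E[X] = 952/2187 ≈ 0.43530; E[X] < 1, so R_3(5) > 18.


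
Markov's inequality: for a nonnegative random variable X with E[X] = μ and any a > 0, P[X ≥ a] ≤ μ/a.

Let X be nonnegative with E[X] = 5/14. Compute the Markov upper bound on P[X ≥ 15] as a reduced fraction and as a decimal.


μ = E[X] = 5/14, a = 15.
Markov: P[X ≥ 15] ≤ μ/a = (5/14)/15 = 1/42.
Numerically: ≈ 0.024.
(Since a = 15 > μ = 0.357, the bound 1/42 is < 1 and informative.)

P[X ≥ 15] ≤ 1/42 ≈ 0.024.


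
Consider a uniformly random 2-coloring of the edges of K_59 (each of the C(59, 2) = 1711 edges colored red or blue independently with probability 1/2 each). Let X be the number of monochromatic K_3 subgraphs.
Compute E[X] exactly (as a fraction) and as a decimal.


Let X = Σ_S X_S over the C(59, 3) = 32509 subsets S of size 3, where X_S = 1 if the K_3 on S is monochromatic.
For a fixed S, the K_3 on S has C(3, 2) = 3 edges. P[all 3 edges red] = (1/2)^3, and likewise for blue, so P[monochromatic] = 2·(1/2)^3 = 2^{1 − 3} = 1/4.
By linearity of expectation: E[X] = C(59, 3) · 2^{1 − 3} = 32509 · 1/4 = 32509/4.
Numerically: E[X] ≈ 8127.25000.

E[X] = C(59,3)·2^(1−C(3,2)) = 32509/4 ≈ 8127.25000.


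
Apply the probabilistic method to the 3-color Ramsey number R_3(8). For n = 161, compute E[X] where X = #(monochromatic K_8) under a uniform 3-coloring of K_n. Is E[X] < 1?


E[X] = C(161, 8) · 3^{1 − 28} = 9383313279340 · 3^{−27} = 9383313279340/7625597484987.
As a reduced fraction: E[X] = 9383313279340/7625597484987 ≈ 1.230502.
Is E[X] < 1? NO.
Since E[X] ≥ 1, the first-moment bound is inconclusive at n = 161; it does NOT by itself certify R_3(8) > 161.

E[X] = 9383313279340/7625597484987 ≈ 1.230502; E[X] ≥ 1; first-moment method inconclusive here.


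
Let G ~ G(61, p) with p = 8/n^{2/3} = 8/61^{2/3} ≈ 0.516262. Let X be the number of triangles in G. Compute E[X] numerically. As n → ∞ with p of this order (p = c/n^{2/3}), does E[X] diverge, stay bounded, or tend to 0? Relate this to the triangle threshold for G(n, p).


Number of potential triangles: C(61, 3) = 35990.
Each occurs with probability p³ ≈ (0.516262)³ ≈ 1.37597420e-01.
By linearity: E[X] = C(61, 3)·p³ ≈ 35990 · 1.37597420e-01 ≈ 4952.131148.
Since α = 2/3 < 1, p = c/n^{2/3} ≫ 1/n is above the triangle threshold p ~ 1/n. Asymptotically E[X] ~ (c³/6)·n^{3(1−α)} = (8³/6)·n^{1} → ∞; triangles are abundant w.h.p.

E[X] ≈ 4952.131148; in regime p = Θ(1/n^{2/3}) E[X] diverges (above the triangle threshold p ~ 1/n).


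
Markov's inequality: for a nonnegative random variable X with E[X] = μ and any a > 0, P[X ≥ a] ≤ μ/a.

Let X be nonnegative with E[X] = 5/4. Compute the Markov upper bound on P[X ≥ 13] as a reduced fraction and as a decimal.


μ = E[X] = 5/4, a = 13.
Markov: P[X ≥ 13] ≤ μ/a = (5/4)/13 = 5/52.
Numerically: ≈ 0.09615.
(Since a = 13 > μ = 1.25000, the bound 5/52 is < 1 and informative.)

P[X ≥ 13] ≤ 5/52 ≈ 0.09615.


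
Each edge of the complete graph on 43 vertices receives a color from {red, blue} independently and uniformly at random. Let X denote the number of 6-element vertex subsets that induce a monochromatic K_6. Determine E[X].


Let X = Σ_S X_S over the C(43, 6) = 6096454 subsets S of size 6, where X_S = 1 if the K_6 on S is monochromatic.
For a fixed S, the K_6 on S has C(6, 2) = 15 edges. P[all 15 edges red] = (1/2)^15, and likewise for blue, so P[monochromatic] = 2·(1/2)^15 = 2^{1 − 15} = 1/16384.
Summing: E[X] = C(43, 6) · 2^{1 − 15} = 6096454 · 1/16384 = 3048227/8192.
Numerically: E[X] ≈ 372.0980.

E[X] = C(43,6)·2^(1−C(6,2)) = 3048227/8192 ≈ 372.0980.


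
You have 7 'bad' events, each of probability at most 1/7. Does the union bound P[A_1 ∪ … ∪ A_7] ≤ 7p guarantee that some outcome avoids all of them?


Union bound: P[∪_{i=1}^{7} A_i] ≤ Σ_i P[A_i] ≤ 7·p = 7·(1/7) = 1.
Numerically: 1 ≈ 1.0000000.
Is 1 < 1? NO.
Since the bound 1 is ≥ 1, the union bound is uninformative here; it does NOT by itself certify existence.

7·p = 1 ≈ 1.0000000; existence NOT certified by the union bound.


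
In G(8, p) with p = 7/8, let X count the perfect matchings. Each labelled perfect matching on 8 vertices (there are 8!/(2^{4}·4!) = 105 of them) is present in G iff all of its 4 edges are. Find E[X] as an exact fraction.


K_8 has 8!/(2^{4}·4!) = 105 labelled perfect matchings.
For each such perfect matching H, let X_H = 1 if all 4 edges of H are present in G. Then P[X_H = 1] = p^{4} = (7/8)^{4} = 2401/4096.
By linearity: E[X] = Σ_H E[X_H] = 105 · p^{4} = 105 · 2401/4096 = 252105/4096.
Numerically: E[X] ≈ 61.55.

E[X] = 105 · (7/8)^{4} = 252105/4096 ≈ 61.55.


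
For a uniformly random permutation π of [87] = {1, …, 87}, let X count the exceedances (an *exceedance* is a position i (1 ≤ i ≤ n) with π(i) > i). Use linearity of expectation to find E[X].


Write X = Σ_{i=1}^{87} X_i, where X_i = 1_{π(i) > i}.
For each fixed i, π(i) is uniform over {1, …, 87} (marginal of a uniform permutation), so P[π(i) > i] = (n − i)/n. Summing: Σ_{i=1}^{87} (n − i)/n = (0 + 1 + … + 86)/87 = 87(87 − 1)/(2·87) = (87 − 1)/2.
Hence E[X] = Σ_{i=1}^{87} (87 − i)/87 = 43 ≈ 43.000000.

E[X] = 43 = 43.000000.


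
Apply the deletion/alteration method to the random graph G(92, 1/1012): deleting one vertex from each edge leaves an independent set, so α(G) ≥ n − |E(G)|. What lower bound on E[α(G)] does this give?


E[|E(G)|] = C(92, 2)·p = 4186 · (1/1012) = 91/22.
E[α(G)] ≥ n − E[|E(G)|] = 92 − 91/22 = 1933/22.
Numerically: ≈ 87.863636.
(This is only a lower bound; the true E[α(G)] may be larger.)

E[α(G)] ≥ 1933/22 ≈ 87.863636.


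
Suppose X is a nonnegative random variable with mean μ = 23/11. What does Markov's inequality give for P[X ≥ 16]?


μ = E[X] = 23/11, a = 16.
Markov: P[X ≥ 16] ≤ μ/a = (23/11)/16 = 23/176.
Numerically: ≈ 0.13068.
(Since a = 16 > μ = 2.09091, the bound 23/176 is < 1 and informative.)

P[X ≥ 16] ≤ 23/176 ≈ 0.13068.


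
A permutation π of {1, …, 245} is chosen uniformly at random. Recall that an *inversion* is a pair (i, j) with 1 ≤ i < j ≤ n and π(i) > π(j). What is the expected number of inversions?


Write X = Σ X_I over the C(245, 2) = 29890 pairs i < j, with X_I the indicator of one inversion.
There are 29890 indicators.
For each fixed pair i < j, the values π(i) and π(j) are two distinct elements of {1, …, 245} in uniformly random order; by symmetry P[π(i) > π(j)] = 1/2.
By linearity: E[X] = 29890 · (1/2) = C(245, 2) · (1/2) = 29890/2 = 14945 ≈ 14945.0000.

E[X] = 14945 = 14945.0000.


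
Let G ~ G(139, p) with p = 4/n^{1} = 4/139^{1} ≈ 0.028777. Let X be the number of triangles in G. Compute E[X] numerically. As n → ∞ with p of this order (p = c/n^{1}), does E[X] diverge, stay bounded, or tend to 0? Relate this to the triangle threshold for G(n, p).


Number of potential triangles: C(139, 3) = 437989.
Each occurs with probability p³ ≈ (0.028777)³ ≈ 2.3830633e-05.
By linearity: E[X] = C(139, 3)·p³ ≈ 437989 · 2.3830633e-05 ≈ 10.43755.
Here α = 1, so p = 4/n is exactly at the triangle threshold p ~ 1/n. Asymptotically E[X] → c³/6 = 4³/6 = 32/3 ≈ 10.66667, a bounded constant. In this regime the triangle count is asymptotically Poisson(c³/6).

E[X] ≈ 10.43755; in regime p = Θ(1/n^{1}) E[X] stays bounded (at the triangle threshold p ~ 1/n).


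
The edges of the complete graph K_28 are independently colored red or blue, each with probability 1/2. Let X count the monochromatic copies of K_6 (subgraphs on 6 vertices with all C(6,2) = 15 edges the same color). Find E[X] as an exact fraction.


Let X = Σ_S X_S over the C(28, 6) = 376740 subsets S of size 6, where X_S = 1 if the K_6 on S is monochromatic.
For a fixed S, the K_6 on S has C(6, 2) = 15 edges. P[all 15 edges red] = (1/2)^15, and likewise for blue, so P[monochromatic] = 2·(1/2)^15 = 2^{1 − 15} = 1/16384.
By linearity: E[X] = C(28, 6) · 2^{1 − 15} = 376740 · 1/16384 = 94185/4096.
Numerically: E[X] ≈ 22.994385.

E[X] = C(28,6)·2^(1−C(6,2)) = 94185/4096 ≈ 22.994385.


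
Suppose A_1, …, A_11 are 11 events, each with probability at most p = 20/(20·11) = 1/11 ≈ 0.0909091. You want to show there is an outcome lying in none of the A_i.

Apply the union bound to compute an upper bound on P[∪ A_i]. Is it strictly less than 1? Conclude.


Union bound: P[∪_{i=1}^{11} A_i] ≤ Σ_i P[A_i] ≤ 11·p = 11·(1/11) = 1.
Numerically: 1 ≈ 1.0000000.
Is 1 < 1? NO.
Since the bound 1 is ≥ 1, the union bound is uninformative here; it does NOT by itself certify existence.

11·p = 1 ≈ 1.0000000; existence NOT certified by the union bound.


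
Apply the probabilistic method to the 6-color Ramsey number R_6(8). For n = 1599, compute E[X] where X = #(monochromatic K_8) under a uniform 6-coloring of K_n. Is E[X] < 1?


E[X] = C(1599, 8) · 6^{1 − 28} = 1041478627524184359081 · 6^{−27} = 1041478627524184359081/1023490369077469249536.
As a reduced fraction: E[X] = 38573282500895717003/37907050706572935168 ≈ 1.018.
Is E[X] < 1? NO.
Since E[X] ≥ 1, the first-moment bound is inconclusive at n = 1599; it does NOT by itself certify R_6(8) > 1599.

E[X] = 38573282500895717003/37907050706572935168 ≈ 1.018; E[X] ≥ 1; first-moment method inconclusive here.


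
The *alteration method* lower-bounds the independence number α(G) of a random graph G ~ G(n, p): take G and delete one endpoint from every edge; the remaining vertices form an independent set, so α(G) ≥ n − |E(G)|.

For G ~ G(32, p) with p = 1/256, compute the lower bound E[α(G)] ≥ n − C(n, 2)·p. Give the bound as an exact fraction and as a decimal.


E[|E(G)|] = C(32, 2)·p = 496 · (1/256) = 31/16.
E[α(G)] ≥ n − E[|E(G)|] = 32 − 31/16 = 481/16.
Numerically: ≈ 30.0625.
(This is only a lower bound; the true E[α(G)] may be larger.)

E[α(G)] ≥ 481/16 ≈ 30.0625.


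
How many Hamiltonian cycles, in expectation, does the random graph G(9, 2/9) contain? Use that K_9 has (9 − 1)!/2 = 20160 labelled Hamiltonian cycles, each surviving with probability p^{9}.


K_9 has (9 − 1)!/2 = 20160 labelled Hamiltonian cycles.
For each such Hamiltonian cycle H, let X_H = 1 if all 9 edges of H are present in G. Then P[X_H = 1] = p^{9} = (2/9)^{9} = 512/387420489.
Summing the indicators: E[X] = Σ_H E[X_H] = 20160 · p^{9} = 20160 · 512/387420489 = 1146880/43046721.
Numerically: E[X] ≈ 0.02664.

E[X] = 20160 · (2/9)^{9} = 1146880/43046721 ≈ 0.02664.


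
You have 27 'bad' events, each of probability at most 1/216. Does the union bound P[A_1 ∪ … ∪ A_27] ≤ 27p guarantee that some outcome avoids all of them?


Union bound: P[∪_{i=1}^{27} A_i] ≤ Σ_i P[A_i] ≤ 27·p = 27·(1/216) = 1/8.
Numerically: 1/8 ≈ 0.125000.
Is 1/8 < 1? YES.
Since P[∪ A_i] ≤ 1/8 < 1, the complement has P[∩ A_i^c] ≥ 1 − 1/8 = 7/8 > 0, so some outcome avoids every A_i.

27·p = 1/8 ≈ 0.125000; existence CERTIFIED by the union bound.


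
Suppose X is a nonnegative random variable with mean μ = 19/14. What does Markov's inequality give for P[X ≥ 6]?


μ = E[X] = 19/14, a = 6.
Markov: P[X ≥ 6] ≤ μ/a = (19/14)/6 = 19/84.
Numerically: ≈ 0.226190.
(Since a = 6 > μ = 1.357143, the bound 19/84 is < 1 and informative.)

P[X ≥ 6] ≤ 19/84 ≈ 0.226190.


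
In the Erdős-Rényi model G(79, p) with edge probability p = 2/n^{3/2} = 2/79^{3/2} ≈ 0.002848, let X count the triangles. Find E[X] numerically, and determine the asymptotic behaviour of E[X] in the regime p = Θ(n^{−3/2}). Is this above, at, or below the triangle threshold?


Number of potential triangles: C(79, 3) = 79079.
Each occurs with probability p³ ≈ (0.002848)³ ≈ 2.310830e-08.
By linearity: E[X] = C(79, 3)·p³ ≈ 79079 · 2.310830e-08 ≈ 0.0018.
Since α = 3/2 > 1, p = c/n^{3/2} = o(1/n) is below the triangle threshold p ~ 1/n. Asymptotically E[X] ~ (c³/6)·n^{3(1−α)} = (2³/6)·n^{-1.5} → 0, so by Markov's inequality G has no triangles w.h.p.

E[X] ≈ 0.0018; in regime p = Θ(1/n^{3/2}) E[X] tends to 0 (below the triangle threshold p ~ 1/n).


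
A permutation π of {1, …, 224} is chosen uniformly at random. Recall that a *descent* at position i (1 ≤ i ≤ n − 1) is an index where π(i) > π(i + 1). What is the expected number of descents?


Write X = Σ X_I over i = 1, …, 223, with X_I the indicator of one descent.
There are 223 indicators.
For each fixed i, the pair (π(i), π(i+1)) is a uniformly random ordered pair of distinct values from {1, …, 224}; by symmetry P[π(i) > π(i+1)] = 1/2.
By linearity: E[X] = 223 · (1/2) = (224 − 1) · (1/2) = 223/2 ≈ 111.50000.

E[X] = 223/2 = 111.50000.


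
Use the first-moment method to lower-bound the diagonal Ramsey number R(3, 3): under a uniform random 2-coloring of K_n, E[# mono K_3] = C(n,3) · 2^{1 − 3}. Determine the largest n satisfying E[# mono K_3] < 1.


We need C(n, 3) · 2^{1 − 3} < 1, i.e. C(n, 3) < 2^{3 − 1} = 4.
Check values of n near the boundary:
  n = 3: C(3, 3) = 1; 1 < 4? YES
  n = 4: C(4, 3) = 4; 4 < 4? NO
The largest n with C(n, 3) < 4 is n = 3 (where E[X] = 1/4 ≈ 0.2500). Hence R(3, 3) > 3, i.e. R(3, 3) ≥ 4.

Largest n = 3; hence R(3, 3) > 3.


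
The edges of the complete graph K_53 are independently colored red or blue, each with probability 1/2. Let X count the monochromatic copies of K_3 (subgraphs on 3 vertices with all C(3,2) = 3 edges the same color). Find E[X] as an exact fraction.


Let X = Σ_S X_S over the C(53, 3) = 23426 subsets S of size 3, where X_S = 1 if the K_3 on S is monochromatic.
For a fixed S, the K_3 on S has C(3, 2) = 3 edges. P[all 3 edges red] = (1/2)^3, and likewise for blue, so P[monochromatic] = 2·(1/2)^3 = 2^{1 − 3} = 1/4.
By linearity of expectation: E[X] = C(53, 3) · 2^{1 − 3} = 23426 · 1/4 = 11713/2.
Numerically: E[X] ≈ 5856.50000.

E[X] = C(53,3)·2^(1−C(3,2)) = 11713/2 ≈ 5856.50000.


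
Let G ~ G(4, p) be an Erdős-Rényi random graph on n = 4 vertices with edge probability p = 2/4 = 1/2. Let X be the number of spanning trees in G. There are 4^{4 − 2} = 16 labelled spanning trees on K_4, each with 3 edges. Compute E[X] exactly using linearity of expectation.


K_4 has 4^{4 − 2} = 16 labelled spanning trees.
For each such spanning tree H, let X_H = 1 if all 3 edges of H are present in G. Then P[X_H = 1] = p^{3} = (1/2)^{3} = 1/8.
By linearity of expectation: E[X] = Σ_H E[X_H] = 16 · p^{3} = 16 · 1/8 = 2.
Numerically: E[X] ≈ 2.

E[X] = 16 · (1/2)^{3} = 2 ≈ 2.


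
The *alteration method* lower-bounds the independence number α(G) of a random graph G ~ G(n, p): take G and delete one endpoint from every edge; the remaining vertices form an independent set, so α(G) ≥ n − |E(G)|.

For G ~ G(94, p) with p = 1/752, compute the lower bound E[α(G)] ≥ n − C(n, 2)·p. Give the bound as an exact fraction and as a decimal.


E[|E(G)|] = C(94, 2)·p = 4371 · (1/752) = 93/16.
E[α(G)] ≥ n − E[|E(G)|] = 94 − 93/16 = 1411/16.
Numerically: ≈ 88.1875.
(This is only a lower bound; the true E[α(G)] may be larger.)

E[α(G)] ≥ 1411/16 ≈ 88.1875.


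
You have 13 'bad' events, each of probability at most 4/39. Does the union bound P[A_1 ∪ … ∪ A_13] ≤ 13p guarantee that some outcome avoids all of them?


Union bound: P[∪_{i=1}^{13} A_i] ≤ Σ_i P[A_i] ≤ 13·p = 13·(4/39) = 4/3.
Numerically: 4/3 ≈ 1.3333333.
Is 4/3 < 1? NO.
Since the bound 4/3 is ≥ 1, the union bound is uninformative here; it does NOT by itself certify existence.

13·p = 4/3 ≈ 1.3333333; existence NOT certified by the union bound.


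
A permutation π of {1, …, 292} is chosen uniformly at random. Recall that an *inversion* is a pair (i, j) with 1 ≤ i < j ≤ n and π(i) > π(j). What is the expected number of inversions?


Write X = Σ X_I over the C(292, 2) = 42486 pairs i < j, with X_I the indicator of one inversion.
There are 42486 indicators.
For each fixed pair i < j, the values π(i) and π(j) are two distinct elements of {1, …, 292} in uniformly random order; by symmetry P[π(i) > π(j)] = 1/2.
By linearity: E[X] = 42486 · (1/2) = C(292, 2) · (1/2) = 42486/2 = 21243 ≈ 21243.000000.

E[X] = 21243 = 21243.000000.


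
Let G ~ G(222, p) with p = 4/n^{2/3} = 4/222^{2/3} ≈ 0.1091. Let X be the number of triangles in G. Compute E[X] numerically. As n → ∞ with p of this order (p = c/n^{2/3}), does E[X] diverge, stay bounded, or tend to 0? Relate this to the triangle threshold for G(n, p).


Number of potential triangles: C(222, 3) = 1798940.
Each occurs with probability p³ ≈ (0.1091)³ ≈ 1.29859589e-03.
By linearity: E[X] = C(222, 3)·p³ ≈ 1798940 · 1.29859589e-03 ≈ 2336.096096.
Since α = 2/3 < 1, p = c/n^{2/3} ≫ 1/n is above the triangle threshold p ~ 1/n. Asymptotically E[X] ~ (c³/6)·n^{3(1−α)} = (4³/6)·n^{1} → ∞; triangles are abundant w.h.p.

E[X] ≈ 2336.096096; in regime p = Θ(1/n^{2/3}) E[X] diverges (above the triangle threshold p ~ 1/n).


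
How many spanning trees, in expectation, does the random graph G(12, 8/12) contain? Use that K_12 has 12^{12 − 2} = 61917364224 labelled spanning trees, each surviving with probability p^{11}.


K_12 has 12^{12 − 2} = 61917364224 labelled spanning trees.
For each such spanning tree H, let X_H = 1 if all 11 edges of H are present in G. Then P[X_H = 1] = p^{11} = (2/3)^{11} = 2048/177147.
By linearity of expectation: E[X] = Σ_H E[X_H] = 61917364224 · p^{11} = 61917364224 · 2048/177147 = 2147483648/3.
Numerically: E[X] ≈ 7.16e+08.

E[X] = 61917364224 · (2/3)^{11} = 2147483648/3 ≈ 7.16e+08.


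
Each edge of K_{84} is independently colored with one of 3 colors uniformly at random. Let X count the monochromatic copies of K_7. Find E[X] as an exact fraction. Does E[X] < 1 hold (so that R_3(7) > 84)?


E[X] = C(84, 7) · 3^{1 − 21} = 4529365776 · 3^{−20} = 4529365776/3486784401.
As a reduced fraction: E[X] = 55918096/43046721 ≈ 1.2990.
Is E[X] < 1? NO.
Since E[X] ≥ 1, the first-moment bound is inconclusive at n = 84; it does NOT by itself certify R_3(7) > 84.

E[X] = 55918096/43046721 ≈ 1.2990; E[X] ≥ 1; first-moment method inconclusive here.


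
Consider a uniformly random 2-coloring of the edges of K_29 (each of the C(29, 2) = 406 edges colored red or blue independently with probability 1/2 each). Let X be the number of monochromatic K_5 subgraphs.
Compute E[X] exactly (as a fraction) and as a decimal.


Let X = Σ_S X_S over the C(29, 5) = 118755 subsets S of size 5, where X_S = 1 if the K_5 on S is monochromatic.
For a fixed S, the K_5 on S has C(5, 2) = 10 edges. P[all 10 edges red] = (1/2)^10, and likewise for blue, so P[monochromatic] = 2·(1/2)^10 = 2^{1 − 10} = 1/512.
By linearity: E[X] = C(29, 5) · 2^{1 − 10} = 118755 · 1/512 = 118755/512.
Numerically: E[X] ≈ 231.9434.

E[X] = C(29,5)·2^(1−C(5,2)) = 118755/512 ≈ 231.9434.


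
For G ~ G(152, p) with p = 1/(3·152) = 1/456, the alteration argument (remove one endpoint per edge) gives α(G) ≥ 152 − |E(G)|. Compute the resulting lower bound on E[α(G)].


E[|E(G)|] = C(152, 2)·p = 11476 · (1/456) = 151/6.
E[α(G)] ≥ n − E[|E(G)|] = 152 − 151/6 = 761/6.
Numerically: ≈ 126.833.
(This is only a lower bound; the true E[α(G)] may be larger.)

E[α(G)] ≥ 761/6 ≈ 126.833.


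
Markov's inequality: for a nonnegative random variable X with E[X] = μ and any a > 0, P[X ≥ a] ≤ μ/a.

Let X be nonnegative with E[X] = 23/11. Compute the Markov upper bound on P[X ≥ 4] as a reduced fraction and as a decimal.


μ = E[X] = 23/11, a = 4.
Markov: P[X ≥ 4] ≤ μ/a = (23/11)/4 = 23/44.
Numerically: ≈ 0.52273.
(Since a = 4 > μ = 2.09091, the bound 23/44 is < 1 and informative.)

P[X ≥ 4] ≤ 23/44 ≈ 0.52273.


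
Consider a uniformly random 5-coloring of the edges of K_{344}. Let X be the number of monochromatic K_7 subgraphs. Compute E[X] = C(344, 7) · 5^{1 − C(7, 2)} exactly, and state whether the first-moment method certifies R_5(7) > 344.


E[X] = C(344, 7) · 5^{1 − 21} = 106364775244728 · 5^{−20} = 106364775244728/95367431640625.
As a reduced fraction: E[X] = 106364775244728/95367431640625 ≈ 1.1153.
Is E[X] < 1? NO.
Since E[X] ≥ 1, the first-moment bound is inconclusive at n = 344; it does NOT by itself certify R_5(7) > 344.

E[X] = 106364775244728/95367431640625 ≈ 1.1153; E[X] ≥ 1; first-moment method inconclusive here.


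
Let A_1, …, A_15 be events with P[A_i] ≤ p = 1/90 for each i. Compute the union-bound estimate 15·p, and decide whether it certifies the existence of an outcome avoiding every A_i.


Union bound: P[∪_{i=1}^{15} A_i] ≤ Σ_i P[A_i] ≤ 15·p = 15·(1/90) = 1/6.
Numerically: 1/6 ≈ 0.1666667.
Is 1/6 < 1? YES.
Since P[∪ A_i] ≤ 1/6 < 1, the complement has P[∩ A_i^c] ≥ 1 − 1/6 = 5/6 > 0, so some outcome avoids every A_i.

15·p = 1/6 ≈ 0.1666667; existence CERTIFIED by the union bound.


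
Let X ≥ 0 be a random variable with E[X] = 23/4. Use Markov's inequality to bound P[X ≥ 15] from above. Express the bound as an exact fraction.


μ = E[X] = 23/4, a = 15.
Markov: P[X ≥ 15] ≤ μ/a = (23/4)/15 = 23/60.
Numerically: ≈ 0.383333.
(Since a = 15 > μ = 5.750000, the bound 23/60 is < 1 and informative.)

P[X ≥ 15] ≤ 23/60 ≈ 0.383333.


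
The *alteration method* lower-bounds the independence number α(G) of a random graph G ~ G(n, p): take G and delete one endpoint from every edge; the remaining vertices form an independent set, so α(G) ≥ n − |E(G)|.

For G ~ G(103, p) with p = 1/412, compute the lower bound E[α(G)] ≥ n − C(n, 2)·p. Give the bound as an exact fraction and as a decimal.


E[|E(G)|] = C(103, 2)·p = 5253 · (1/412) = 51/4.
E[α(G)] ≥ n − E[|E(G)|] = 103 − 51/4 = 361/4.
Numerically: ≈ 90.250.
(This is only a lower bound; the true E[α(G)] may be larger.)

E[α(G)] ≥ 361/4 ≈ 90.250.


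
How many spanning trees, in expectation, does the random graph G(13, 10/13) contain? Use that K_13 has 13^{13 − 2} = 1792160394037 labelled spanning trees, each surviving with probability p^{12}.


K_13 has 13^{13 − 2} = 1792160394037 labelled spanning trees.
For each such spanning tree H, let X_H = 1 if all 12 edges of H are present in G. Then P[X_H = 1] = p^{12} = (10/13)^{12} = 1000000000000/23298085122481.
Summing the indicators: E[X] = Σ_H E[X_H] = 1792160394037 · p^{12} = 1792160394037 · 1000000000000/23298085122481 = 1000000000000/13.
Numerically: E[X] ≈ 7.692e+10.

E[X] = 1792160394037 · (10/13)^{12} = 1000000000000/13 ≈ 7.692e+10.
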